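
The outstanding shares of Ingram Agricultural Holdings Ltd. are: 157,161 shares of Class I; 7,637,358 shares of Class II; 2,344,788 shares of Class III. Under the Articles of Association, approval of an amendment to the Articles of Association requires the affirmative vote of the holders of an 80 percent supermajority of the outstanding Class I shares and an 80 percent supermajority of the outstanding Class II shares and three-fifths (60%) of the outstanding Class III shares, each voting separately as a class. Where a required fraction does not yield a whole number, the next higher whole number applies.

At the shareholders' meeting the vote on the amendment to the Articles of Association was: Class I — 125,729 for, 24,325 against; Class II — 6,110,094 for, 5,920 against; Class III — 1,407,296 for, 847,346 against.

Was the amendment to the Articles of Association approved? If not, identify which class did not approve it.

Class I: 4/5 of 157161 = 125728.80, rounded up to 125729; 125,729 required, 125,729 in favor — approved.
Class II: 4/5 of 7637358 = 6109886.40, rounded up to 6109887; 6,109,887 required, 6,110,094 in favor — approved.
Class III: 3/5 of 2344788 = 1406872.80, rounded up to 1406873; 1,406,873 required, 1,407,296 in favor — approved.

Approved — every class gave the required vote.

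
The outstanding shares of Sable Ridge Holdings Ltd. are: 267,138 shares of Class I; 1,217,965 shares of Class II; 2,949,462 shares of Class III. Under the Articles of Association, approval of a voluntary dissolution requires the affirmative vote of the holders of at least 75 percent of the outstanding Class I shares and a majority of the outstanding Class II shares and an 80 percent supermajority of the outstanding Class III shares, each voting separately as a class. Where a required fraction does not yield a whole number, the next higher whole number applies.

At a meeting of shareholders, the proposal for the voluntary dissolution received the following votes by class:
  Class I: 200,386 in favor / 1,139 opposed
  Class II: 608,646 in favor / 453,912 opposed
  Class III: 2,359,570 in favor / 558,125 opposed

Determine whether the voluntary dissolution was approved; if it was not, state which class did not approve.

Class I: 3/4 of 267138 = 200353.50, rounded up to 200354; 200,354 required, 200,386 in favor — approved.
Class II: a majority of 1217965 is 608983; 608,983 required, 608,646 in favor — not approved.
Class III: 4/5 of 2949462 = 2359569.60, rounded up to 2359570; 2,359,570 required, 2,359,570 in favor — approved.

Not approved — the Class II shares did not give the required vote.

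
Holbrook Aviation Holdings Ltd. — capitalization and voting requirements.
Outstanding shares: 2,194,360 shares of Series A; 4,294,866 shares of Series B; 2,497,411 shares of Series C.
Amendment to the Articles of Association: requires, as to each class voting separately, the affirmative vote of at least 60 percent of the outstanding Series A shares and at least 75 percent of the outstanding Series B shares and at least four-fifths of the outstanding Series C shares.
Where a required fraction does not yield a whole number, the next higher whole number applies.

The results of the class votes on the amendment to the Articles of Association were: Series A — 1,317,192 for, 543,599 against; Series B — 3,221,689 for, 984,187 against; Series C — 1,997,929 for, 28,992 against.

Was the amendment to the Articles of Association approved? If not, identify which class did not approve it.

Approved — every class gave the required vote.

Series A: 3/5 of 2194360 = 1316616; 1,316,616 required, 1,317,192 in favor — approved.
Series B: 3/4 of 4294866 = 3221149.50, rounded up to 3221150; 3,221,150 required, 3,221,689 in favor — approved.
Series C: 4/5 of 2497411 = 1997928.80, rounded up to 1997929; 1,997,929 required, 1,997,929 in favor — approved.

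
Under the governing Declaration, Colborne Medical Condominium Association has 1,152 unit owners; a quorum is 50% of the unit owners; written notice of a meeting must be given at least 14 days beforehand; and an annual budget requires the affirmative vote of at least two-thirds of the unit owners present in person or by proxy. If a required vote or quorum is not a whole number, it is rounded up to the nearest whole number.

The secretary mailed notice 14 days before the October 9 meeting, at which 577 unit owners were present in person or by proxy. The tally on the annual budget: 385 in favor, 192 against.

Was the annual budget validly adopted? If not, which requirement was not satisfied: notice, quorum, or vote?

Valid — all requirements satisfied.

Notice: 14 days given; 14 required. Satisfied.
Quorum: 50% of 1,152 = 576; 577 present. Satisfied.
Vote: requires two-thirds of those present (577); 2/3 of 577 = 384.67, rounded up to 385, so 385 needed; 385 in favor. Satisfied.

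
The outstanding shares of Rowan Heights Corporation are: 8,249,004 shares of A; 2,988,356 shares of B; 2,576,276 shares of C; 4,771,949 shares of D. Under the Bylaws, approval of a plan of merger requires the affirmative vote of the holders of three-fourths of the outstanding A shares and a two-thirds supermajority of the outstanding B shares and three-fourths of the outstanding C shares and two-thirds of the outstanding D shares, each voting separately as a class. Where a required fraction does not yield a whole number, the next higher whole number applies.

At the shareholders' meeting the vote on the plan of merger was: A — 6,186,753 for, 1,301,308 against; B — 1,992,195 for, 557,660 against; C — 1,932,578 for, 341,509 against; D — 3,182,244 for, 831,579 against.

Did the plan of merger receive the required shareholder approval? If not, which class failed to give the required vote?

A: 3/4 of 8249004 = 6186753; 6,186,753 required, 6,186,753 in favor — approved.
B: 2/3 of 2988356 = 1992237.33, rounded up to 1992238; 1,992,238 required, 1,992,195 in favor — not approved.
C: 3/4 of 2576276 = 1932207; 1,932,207 required, 1,932,578 in favor — approved.
D: 2/3 of 4771949 = 3181299.33, rounded up to 3181300; 3,181,300 required, 3,182,244 in favor — approved.

Not approved — the B shares did not give the required vote.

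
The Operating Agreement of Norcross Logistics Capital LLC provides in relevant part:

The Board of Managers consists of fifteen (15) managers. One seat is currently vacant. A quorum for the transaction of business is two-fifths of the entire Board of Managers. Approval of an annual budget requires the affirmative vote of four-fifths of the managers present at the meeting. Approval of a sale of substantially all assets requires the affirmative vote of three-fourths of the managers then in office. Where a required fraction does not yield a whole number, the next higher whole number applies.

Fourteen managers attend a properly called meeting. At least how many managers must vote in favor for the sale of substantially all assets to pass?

The sale of substantially all assets requires three-fourths of the managers then in office (14).
3/4 of 14 = 10.50, rounded up to 11.

11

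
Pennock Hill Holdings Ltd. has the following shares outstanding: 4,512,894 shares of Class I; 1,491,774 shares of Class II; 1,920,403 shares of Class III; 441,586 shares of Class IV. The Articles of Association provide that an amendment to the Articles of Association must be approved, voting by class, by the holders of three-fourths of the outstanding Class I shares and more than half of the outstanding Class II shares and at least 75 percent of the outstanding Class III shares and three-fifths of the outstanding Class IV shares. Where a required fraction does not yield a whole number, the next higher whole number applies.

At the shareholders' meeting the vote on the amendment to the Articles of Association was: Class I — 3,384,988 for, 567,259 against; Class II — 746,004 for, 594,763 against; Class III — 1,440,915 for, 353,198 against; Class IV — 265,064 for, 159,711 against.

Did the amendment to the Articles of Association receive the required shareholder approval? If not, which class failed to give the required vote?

Class I: 3/4 of 4512894 = 3384670.50, rounded up to 3384671; 3,384,671 required, 3,384,988 in favor — approved.
Class II: a majority of 1491774 is 745888; 745,888 required, 746,004 in favor — approved.
Class III: 3/4 of 1920403 = 1440302.25, rounded up to 1440303; 1,440,303 required, 1,440,915 in favor — approved.
Class IV: 3/5 of 441586 = 264951.60, rounded up to 264952; 264,952 required, 265,064 in favor — approved.

Approved — every class gave the required vote.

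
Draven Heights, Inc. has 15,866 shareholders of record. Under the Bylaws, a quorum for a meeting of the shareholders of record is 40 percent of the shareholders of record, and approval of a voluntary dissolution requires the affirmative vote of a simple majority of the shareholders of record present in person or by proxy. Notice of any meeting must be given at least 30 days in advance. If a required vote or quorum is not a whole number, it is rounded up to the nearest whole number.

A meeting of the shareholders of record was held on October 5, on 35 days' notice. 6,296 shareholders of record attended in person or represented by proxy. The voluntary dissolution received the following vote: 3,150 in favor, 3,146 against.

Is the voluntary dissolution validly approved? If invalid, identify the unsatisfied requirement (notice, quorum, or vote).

Invalid — quorum requirement not satisfied.

Notice: 35 days given; 30 required. Satisfied.
Quorum: 40% of 15,866 = 6,346.40, rounded up to 6,347; 6,296 present. Not satisfied.
Vote: requires a majority of those present (6,296); a majority of 6296 is 3149, so 3,149 needed; 3,150 in favor. Satisfied.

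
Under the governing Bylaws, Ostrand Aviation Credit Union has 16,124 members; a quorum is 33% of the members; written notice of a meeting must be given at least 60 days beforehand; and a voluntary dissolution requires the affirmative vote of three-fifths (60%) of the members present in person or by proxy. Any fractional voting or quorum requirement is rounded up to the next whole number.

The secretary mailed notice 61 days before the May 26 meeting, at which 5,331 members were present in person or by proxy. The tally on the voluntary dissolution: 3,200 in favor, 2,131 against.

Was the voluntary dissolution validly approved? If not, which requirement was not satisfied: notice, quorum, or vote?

Valid — all requirements satisfied.

Notice: 61 days given; 60 required. Satisfied.
Quorum: 33% of 16,124 = 5,320.92, rounded up to 5,321; 5,331 present. Satisfied.
Vote: requires three-fifths of those present (5,331); 3/5 of 5331 = 3198.60, rounded up to 3199, so 3,199 needed; 3,200 in favor. Satisfied.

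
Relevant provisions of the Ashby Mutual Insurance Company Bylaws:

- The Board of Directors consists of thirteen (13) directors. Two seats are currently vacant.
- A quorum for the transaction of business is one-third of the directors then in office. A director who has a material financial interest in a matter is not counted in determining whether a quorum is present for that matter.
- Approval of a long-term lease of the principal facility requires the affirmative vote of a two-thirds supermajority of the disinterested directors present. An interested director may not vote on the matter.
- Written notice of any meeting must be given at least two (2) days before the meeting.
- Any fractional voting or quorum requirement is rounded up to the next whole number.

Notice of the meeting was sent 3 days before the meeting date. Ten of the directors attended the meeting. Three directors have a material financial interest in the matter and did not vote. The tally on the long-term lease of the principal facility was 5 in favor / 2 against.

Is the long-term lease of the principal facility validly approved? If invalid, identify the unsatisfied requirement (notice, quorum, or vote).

Valid — all requirements satisfied.

Notice: 3 days given; 2 required (3 ≥ 2). Satisfied.
Quorum: 10 present, but the 3 interested directors do not count, leaving 7. Quorum is 4. Satisfied.
Vote: the long-term lease of the principal facility requires two-thirds of the disinterested directors present (10 − 3 = 7). 2/3 of 7 = 4.67, rounded up to 5, so 5 affirmative votes are needed; 5 voted in favor. Satisfied.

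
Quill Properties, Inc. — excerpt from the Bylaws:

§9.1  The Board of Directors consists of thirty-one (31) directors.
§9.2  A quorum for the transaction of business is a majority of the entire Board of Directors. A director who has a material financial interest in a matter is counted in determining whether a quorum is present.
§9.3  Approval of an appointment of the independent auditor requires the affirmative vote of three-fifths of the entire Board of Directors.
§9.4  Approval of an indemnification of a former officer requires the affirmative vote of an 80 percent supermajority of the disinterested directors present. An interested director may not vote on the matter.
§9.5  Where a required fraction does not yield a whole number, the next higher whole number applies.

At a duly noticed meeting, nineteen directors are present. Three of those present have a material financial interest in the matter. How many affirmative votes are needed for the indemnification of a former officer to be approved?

The indemnification of a former officer requires four-fifths of the disinterested directors present (19 − 3 = 16).
4/5 of 16 = 12.80, rounded up to 13.

13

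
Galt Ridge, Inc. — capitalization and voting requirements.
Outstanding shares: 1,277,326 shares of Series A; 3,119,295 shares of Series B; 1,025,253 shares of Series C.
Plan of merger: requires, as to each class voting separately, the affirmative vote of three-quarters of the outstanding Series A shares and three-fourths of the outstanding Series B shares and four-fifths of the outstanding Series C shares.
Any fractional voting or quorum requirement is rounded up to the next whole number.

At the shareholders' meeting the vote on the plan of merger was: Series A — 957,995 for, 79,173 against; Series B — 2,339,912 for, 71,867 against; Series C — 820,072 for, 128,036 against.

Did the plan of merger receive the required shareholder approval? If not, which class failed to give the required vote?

Not approved — the Series C shares did not give the required vote.

Series A: 3/4 of 1277326 = 957994.50, rounded up to 957995; 957,995 required, 957,995 in favor — approved.
Series B: 3/4 of 3119295 = 2339471.25, rounded up to 2339472; 2,339,472 required, 2,339,912 in favor — approved.
Series C: 4/5 of 1025253 = 820202.40, rounded up to 820203; 820,203 required, 820,072 in favor — not approved.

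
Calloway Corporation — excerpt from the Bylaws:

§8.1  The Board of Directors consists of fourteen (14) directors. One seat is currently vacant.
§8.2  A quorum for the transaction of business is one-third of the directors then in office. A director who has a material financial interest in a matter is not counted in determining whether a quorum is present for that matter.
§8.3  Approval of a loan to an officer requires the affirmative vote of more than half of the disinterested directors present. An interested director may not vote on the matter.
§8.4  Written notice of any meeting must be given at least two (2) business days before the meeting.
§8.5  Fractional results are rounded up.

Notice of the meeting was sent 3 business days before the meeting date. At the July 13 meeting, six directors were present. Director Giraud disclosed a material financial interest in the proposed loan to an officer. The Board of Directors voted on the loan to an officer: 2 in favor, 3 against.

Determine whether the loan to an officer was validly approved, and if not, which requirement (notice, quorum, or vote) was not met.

Notice: 3 business days given; 2 required (3 ≥ 2). Satisfied.
Quorum: 6 present, but the 1 interested director does not count, leaving 5. Quorum is 5. Satisfied.
Vote: the loan to an officer requires a majority of the disinterested directors present (6 − 1 = 5). A majority of 5 is 3, so 3 affirmative votes are needed; 2 voted in favor. Not satisfied.

Invalid — vote requirement not satisfied.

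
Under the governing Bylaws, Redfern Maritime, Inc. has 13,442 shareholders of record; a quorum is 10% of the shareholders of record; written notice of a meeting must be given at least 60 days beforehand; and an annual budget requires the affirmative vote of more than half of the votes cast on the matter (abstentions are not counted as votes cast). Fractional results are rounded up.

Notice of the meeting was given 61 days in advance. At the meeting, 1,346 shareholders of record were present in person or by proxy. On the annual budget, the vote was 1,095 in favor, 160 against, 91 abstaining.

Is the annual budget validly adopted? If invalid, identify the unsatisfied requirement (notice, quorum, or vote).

Valid — all requirements satisfied.

Notice: 61 days given; 60 required. Satisfied.
Quorum: 10% of 13,442 = 1,344.20, rounded up to 1,345; 1,346 present. Satisfied.
Vote: requires a majority of the votes cast (1,346 − 91 abstaining = 1,255); a majority of 1255 is 628, so 628 needed; 1,095 in favor. Satisfied.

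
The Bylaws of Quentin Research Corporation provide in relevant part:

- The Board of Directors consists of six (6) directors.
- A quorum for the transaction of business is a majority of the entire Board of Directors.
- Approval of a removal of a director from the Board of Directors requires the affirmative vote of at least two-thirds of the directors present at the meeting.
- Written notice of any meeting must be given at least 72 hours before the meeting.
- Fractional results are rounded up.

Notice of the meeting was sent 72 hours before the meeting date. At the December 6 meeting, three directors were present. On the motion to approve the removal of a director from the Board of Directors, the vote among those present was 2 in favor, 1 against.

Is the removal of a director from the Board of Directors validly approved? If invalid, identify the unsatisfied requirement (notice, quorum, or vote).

Invalid — quorum requirement not satisfied.

Notice: 72 hours given; 72 required (72 ≥ 72). Satisfied.
Quorum: 3 present; quorum is 4. Not satisfied.
Vote: the removal of a director from the Board of Directors requires two-thirds of the directors present (3). 2/3 of 3 = 2, so 2 affirmative votes are needed; 2 voted in favor. Satisfied. (Moot — without a quorum no business can be validly transacted.)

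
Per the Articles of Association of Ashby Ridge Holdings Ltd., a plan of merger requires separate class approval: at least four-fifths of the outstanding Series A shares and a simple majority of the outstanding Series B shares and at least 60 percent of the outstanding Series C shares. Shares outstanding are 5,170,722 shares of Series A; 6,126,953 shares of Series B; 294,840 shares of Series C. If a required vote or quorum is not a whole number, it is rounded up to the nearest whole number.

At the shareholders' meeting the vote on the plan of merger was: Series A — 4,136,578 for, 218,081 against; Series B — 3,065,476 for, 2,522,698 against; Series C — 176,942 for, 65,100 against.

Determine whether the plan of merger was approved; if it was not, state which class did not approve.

Approved — every class gave the required vote.

Series A: 4/5 of 5170722 = 4136577.60, rounded up to 4136578; 4,136,578 required, 4,136,578 in favor — approved.
Series B: a majority of 6126953 is 3063477; 3,063,477 required, 3,065,476 in favor — approved.
Series C: 3/5 of 294840 = 176904; 176,904 required, 176,942 in favor — approved.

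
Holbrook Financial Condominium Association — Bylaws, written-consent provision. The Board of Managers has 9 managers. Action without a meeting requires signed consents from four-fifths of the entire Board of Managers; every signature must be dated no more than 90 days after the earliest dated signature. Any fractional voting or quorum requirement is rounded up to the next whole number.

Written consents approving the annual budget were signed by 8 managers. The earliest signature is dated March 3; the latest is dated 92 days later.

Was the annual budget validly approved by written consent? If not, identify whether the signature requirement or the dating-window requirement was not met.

Signatures required: four-fifths of 9 — 4/5 of 9 = 7.20, rounded up to 8, so 8 needed; 8 signed. Sufficient.
Dating window: the latest signature is 92 days after the earliest; the limit is 90 days. Outside the window.

Not effective — dating-window requirement not satisfied.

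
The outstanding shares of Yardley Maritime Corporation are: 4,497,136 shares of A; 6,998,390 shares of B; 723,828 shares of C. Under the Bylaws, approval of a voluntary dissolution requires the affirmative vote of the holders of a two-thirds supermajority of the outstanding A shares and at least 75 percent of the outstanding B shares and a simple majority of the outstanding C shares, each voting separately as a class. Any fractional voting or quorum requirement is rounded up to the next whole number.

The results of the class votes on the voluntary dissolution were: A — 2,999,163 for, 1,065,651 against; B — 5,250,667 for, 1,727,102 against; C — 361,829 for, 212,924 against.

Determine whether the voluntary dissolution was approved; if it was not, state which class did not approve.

A: 2/3 of 4497136 = 2998090.67, rounded up to 2998091; 2,998,091 required, 2,999,163 in favor — approved.
B: 3/4 of 6998390 = 5248792.50, rounded up to 5248793; 5,248,793 required, 5,250,667 in favor — approved.
C: a majority of 723828 is 361915; 361,915 required, 361,829 in favor — not approved.

Not approved — the C shares did not give the required vote.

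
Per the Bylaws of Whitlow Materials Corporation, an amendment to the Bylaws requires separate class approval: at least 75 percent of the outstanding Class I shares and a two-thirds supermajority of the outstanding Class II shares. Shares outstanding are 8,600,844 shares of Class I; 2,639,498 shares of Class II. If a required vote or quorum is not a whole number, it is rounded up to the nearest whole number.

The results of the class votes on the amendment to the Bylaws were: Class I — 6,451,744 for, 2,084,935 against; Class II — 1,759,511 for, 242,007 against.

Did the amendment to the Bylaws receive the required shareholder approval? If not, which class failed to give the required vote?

Class I: 3/4 of 8600844 = 6450633; 6,450,633 required, 6,451,744 in favor — approved.
Class II: 2/3 of 2639498 = 1759665.33, rounded up to 1759666; 1,759,666 required, 1,759,511 in favor — not approved.

Not approved — the Class II shares did not give the required vote.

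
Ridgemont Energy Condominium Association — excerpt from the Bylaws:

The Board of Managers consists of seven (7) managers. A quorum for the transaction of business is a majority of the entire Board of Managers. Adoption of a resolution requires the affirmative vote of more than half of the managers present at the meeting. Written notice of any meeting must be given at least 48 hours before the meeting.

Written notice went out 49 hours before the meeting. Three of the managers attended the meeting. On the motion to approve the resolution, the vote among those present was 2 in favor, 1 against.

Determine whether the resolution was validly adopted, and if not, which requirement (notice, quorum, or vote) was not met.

Notice: 49 hours given; 48 required (49 ≥ 48). Satisfied.
Quorum: 3 present; quorum is 4. Not satisfied.
Vote: the resolution requires a majority of the managers present (3). A majority of 3 is 2, so 2 affirmative votes are needed; 2 voted in favor. Satisfied. (Moot — without a quorum no business can be validly transacted.)

Invalid — quorum requirement not satisfied.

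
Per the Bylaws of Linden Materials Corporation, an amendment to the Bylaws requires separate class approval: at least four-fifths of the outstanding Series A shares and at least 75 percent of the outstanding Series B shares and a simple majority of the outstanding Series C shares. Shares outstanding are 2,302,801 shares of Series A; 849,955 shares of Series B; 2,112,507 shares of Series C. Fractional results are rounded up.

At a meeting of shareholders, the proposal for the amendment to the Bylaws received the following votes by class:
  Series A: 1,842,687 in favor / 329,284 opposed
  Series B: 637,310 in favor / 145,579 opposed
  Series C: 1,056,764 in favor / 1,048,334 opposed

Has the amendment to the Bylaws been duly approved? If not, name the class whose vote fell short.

Series A: 4/5 of 2302801 = 1842240.80, rounded up to 1842241; 1,842,241 required, 1,842,687 in favor — approved.
Series B: 3/4 of 849955 = 637466.25, rounded up to 637467; 637,467 required, 637,310 in favor — not approved.
Series C: a majority of 2112507 is 1056254; 1,056,254 required, 1,056,764 in favor — approved.

Not approved — the Series B shares did not give the required vote.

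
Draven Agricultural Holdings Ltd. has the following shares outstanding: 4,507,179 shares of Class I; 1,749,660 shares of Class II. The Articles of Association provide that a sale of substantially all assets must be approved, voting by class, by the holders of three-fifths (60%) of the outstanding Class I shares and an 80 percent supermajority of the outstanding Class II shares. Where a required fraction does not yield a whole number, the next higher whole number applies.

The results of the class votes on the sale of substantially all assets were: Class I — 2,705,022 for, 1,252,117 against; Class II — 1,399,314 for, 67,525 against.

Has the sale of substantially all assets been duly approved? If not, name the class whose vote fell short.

Not approved — the Class II shares did not give the required vote.

Class I: 3/5 of 4507179 = 2704307.40, rounded up to 2704308; 2,704,308 required, 2,705,022 in favor — approved.
Class II: 4/5 of 1749660 = 1399728; 1,399,728 required, 1,399,314 in favor — not approved.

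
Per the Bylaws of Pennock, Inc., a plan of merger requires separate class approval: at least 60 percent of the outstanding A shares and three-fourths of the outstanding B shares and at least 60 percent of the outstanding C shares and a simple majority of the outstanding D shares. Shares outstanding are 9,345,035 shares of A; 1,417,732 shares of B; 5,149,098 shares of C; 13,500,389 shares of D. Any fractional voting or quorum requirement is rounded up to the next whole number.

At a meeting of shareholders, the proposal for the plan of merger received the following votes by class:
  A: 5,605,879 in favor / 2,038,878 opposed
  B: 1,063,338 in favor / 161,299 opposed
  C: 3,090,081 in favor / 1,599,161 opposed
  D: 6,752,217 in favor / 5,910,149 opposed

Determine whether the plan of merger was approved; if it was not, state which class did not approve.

A: 3/5 of 9345035 = 5607021; 5,607,021 required, 5,605,879 in favor — not approved.
B: 3/4 of 1417732 = 1063299; 1,063,299 required, 1,063,338 in favor — approved.
C: 3/5 of 5149098 = 3089458.80, rounded up to 3089459; 3,089,459 required, 3,090,081 in favor — approved.
D: a majority of 13500389 is 6750195; 6,750,195 required, 6,752,217 in favor — approved.

Not approved — the A shares did not give the required vote.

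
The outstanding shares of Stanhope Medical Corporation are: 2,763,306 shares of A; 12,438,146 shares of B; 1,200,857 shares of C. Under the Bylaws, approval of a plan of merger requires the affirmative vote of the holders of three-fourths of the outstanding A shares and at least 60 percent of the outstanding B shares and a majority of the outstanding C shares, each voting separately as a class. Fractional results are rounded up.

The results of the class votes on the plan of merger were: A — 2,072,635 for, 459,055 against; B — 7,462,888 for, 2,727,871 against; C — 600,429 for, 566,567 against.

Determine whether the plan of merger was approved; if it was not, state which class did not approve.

A: 3/4 of 2763306 = 2072479.50, rounded up to 2072480; 2,072,480 required, 2,072,635 in favor — approved.
B: 3/5 of 12438146 = 7462887.60, rounded up to 7462888; 7,462,888 required, 7,462,888 in favor — approved.
C: a majority of 1200857 is 600429; 600,429 required, 600,429 in favor — approved.

Approved — every class gave the required vote.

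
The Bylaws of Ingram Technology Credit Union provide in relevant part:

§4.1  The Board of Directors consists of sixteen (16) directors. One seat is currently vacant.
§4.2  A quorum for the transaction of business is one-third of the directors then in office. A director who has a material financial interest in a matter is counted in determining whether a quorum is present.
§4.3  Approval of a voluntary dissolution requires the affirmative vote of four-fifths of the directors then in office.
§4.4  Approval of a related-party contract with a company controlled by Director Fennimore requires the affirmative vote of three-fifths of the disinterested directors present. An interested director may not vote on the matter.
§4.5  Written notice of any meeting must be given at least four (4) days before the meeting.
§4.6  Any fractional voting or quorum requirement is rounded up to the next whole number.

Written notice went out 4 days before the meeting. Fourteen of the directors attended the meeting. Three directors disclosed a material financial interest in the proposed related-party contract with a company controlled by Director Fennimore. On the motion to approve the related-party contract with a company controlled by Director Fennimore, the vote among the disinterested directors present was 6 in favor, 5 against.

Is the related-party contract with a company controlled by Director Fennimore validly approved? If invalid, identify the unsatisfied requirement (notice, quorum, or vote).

Notice: 4 days given; 4 required (4 ≥ 4). Satisfied.
Quorum: 14 present (interested directors count toward quorum); quorum is 5. Satisfied.
Vote: the related-party contract with a company controlled by Director Fennimore requires three-fifths of the disinterested directors present (14 − 3 = 11). 3/5 of 11 = 6.60, rounded up to 7, so 7 affirmative votes are needed; 6 voted in favor. Not satisfied.

Invalid — vote requirement not satisfied.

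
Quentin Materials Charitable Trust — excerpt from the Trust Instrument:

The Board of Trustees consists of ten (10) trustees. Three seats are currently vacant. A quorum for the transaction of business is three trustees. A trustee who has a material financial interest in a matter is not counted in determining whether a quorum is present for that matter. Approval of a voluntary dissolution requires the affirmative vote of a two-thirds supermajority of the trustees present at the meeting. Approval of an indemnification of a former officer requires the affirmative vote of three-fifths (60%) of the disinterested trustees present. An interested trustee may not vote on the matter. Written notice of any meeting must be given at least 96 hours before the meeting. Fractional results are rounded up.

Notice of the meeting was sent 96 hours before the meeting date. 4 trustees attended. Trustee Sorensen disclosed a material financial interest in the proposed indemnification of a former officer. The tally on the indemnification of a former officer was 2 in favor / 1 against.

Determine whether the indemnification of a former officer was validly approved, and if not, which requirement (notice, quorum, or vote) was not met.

Valid — all requirements satisfied.

Notice: 96 hours given; 96 required (96 ≥ 96). Satisfied.
Quorum: 4 present, but the 1 interested trustee does not count, leaving 3. Quorum is 3. Satisfied.
Vote: the indemnification of a former officer requires three-fifths of the disinterested trustees present (4 − 1 = 3). 3/5 of 3 = 1.80, rounded up to 2, so 2 affirmative votes are needed; 2 voted in favor. Satisfied.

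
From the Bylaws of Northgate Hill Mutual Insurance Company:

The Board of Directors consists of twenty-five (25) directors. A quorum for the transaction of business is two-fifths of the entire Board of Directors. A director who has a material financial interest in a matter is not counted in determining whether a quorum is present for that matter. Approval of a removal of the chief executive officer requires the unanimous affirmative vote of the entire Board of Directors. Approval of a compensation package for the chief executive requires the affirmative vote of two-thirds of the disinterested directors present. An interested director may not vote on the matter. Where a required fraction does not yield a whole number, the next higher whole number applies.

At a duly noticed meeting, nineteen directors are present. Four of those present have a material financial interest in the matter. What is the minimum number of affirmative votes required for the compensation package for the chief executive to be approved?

10

The compensation package for the chief executive requires two-thirds of the disinterested directors present (19 − 4 = 15).
2/3 of 15 = 10.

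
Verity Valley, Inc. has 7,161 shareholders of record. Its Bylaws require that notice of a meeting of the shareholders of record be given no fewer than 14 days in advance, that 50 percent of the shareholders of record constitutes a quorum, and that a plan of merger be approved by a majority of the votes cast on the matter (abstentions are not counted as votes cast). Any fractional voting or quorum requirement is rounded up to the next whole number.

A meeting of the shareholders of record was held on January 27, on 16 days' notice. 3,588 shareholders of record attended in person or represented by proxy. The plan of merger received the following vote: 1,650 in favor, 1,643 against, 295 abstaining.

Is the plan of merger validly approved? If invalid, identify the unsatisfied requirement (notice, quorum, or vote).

Notice: 16 days given; 14 required. Satisfied.
Quorum: 50% of 7,161 = 3,580.50, rounded up to 3,581; 3,588 present. Satisfied.
Vote: requires a majority of the votes cast (3,588 − 295 abstaining = 3,293); a majority of 3293 is 1647, so 1,647 needed; 1,650 in favor. Satisfied.

Valid — all requirements satisfied.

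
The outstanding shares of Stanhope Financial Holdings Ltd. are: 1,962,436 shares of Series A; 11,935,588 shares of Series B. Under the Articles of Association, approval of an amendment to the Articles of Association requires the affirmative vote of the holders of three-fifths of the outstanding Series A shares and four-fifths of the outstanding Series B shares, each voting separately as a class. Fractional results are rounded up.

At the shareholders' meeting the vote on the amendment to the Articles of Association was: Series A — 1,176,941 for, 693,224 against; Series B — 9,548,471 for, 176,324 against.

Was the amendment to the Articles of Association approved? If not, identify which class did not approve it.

Series A: 3/5 of 1962436 = 1177461.60, rounded up to 1177462; 1,177,462 required, 1,176,941 in favor — not approved.
Series B: 4/5 of 11935588 = 9548470.40, rounded up to 9548471; 9,548,471 required, 9,548,471 in favor — approved.

Not approved — the Series A shares did not give the required vote.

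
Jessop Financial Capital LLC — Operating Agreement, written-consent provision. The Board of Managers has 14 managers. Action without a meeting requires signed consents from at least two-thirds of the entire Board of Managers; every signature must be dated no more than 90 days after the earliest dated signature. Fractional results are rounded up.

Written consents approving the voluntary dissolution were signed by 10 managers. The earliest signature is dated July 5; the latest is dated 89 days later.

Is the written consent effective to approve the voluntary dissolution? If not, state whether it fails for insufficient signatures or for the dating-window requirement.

Signatures required: at least two-thirds of 14 — 2/3 of 14 = 9.33, rounded up to 10, so 10 needed; 10 signed. Sufficient.
Dating window: the latest signature is 89 days after the earliest; the limit is 90 days. Within the window.

Effective — both the signature and dating-window requirements are satisfied.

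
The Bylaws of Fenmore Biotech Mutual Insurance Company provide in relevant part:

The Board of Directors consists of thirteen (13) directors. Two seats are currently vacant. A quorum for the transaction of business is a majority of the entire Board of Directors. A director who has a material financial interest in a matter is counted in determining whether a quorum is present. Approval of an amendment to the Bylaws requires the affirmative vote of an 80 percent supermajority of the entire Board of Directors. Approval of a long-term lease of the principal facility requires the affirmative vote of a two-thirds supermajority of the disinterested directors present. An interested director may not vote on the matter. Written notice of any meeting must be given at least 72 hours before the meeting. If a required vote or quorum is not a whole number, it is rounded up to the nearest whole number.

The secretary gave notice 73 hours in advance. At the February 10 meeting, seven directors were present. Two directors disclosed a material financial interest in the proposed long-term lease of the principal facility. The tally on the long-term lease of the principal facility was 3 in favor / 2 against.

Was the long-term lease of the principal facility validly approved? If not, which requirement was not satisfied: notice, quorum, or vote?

Notice: 73 hours given; 72 required (73 ≥ 72). Satisfied.
Quorum: 7 present (interested directors count toward quorum); quorum is 7. Satisfied.
Vote: the long-term lease of the principal facility requires two-thirds of the disinterested directors present (7 − 2 = 5). 2/3 of 5 = 3.33, rounded up to 4, so 4 affirmative votes are needed; 3 voted in favor. Not satisfied.

Invalid — vote requirement not satisfied.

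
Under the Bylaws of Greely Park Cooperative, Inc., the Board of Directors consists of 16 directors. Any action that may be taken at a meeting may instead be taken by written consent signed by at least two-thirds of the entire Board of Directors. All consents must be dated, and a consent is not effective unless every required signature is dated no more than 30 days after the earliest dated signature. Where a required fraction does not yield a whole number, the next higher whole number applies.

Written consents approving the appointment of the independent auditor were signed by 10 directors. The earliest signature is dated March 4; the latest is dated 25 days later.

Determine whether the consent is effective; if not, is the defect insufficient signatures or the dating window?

Signatures required: at least two-thirds of 16 — 2/3 of 16 = 10.67, rounded up to 11, so 11 needed; 10 signed. Insufficient.
Dating window: the latest signature is 25 days after the earliest; the limit is 30 days. Within the window.

Not effective — insufficient signatures.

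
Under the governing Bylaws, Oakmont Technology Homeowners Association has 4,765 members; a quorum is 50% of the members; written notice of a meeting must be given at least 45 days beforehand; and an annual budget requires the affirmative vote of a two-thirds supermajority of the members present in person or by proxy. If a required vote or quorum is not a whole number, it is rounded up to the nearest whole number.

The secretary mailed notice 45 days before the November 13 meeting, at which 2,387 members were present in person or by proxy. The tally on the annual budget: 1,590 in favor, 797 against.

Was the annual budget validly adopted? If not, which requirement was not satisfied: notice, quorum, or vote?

Invalid — vote requirement not satisfied.

Notice: 45 days given; 45 required. Satisfied.
Quorum: 50% of 4,765 = 2,382.50, rounded up to 2,383; 2,387 present. Satisfied.
Vote: requires two-thirds of those present (2,387); 2/3 of 2387 = 1591.33, rounded up to 1592, so 1,592 needed; 1,590 in favor. Not satisfied.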